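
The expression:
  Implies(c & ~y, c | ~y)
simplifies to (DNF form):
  True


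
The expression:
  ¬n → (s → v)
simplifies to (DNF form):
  n ∨ v ∨ ¬s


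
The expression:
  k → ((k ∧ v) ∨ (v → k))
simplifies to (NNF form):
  True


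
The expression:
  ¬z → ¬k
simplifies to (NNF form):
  z ∨ ¬k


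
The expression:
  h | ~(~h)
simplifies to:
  h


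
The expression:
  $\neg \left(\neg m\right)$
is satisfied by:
  {m: True}


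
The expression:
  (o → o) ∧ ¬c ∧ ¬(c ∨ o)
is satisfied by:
  {o: False, c: False}


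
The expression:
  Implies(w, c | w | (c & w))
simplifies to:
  True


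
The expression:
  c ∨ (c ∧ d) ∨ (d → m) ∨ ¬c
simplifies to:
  True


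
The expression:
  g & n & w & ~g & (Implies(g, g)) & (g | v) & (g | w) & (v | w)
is never true.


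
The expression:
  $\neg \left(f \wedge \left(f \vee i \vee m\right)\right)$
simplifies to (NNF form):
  $\neg f$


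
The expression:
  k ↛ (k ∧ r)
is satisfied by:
  {k: True, r: False}


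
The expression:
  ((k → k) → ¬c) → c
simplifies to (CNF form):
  c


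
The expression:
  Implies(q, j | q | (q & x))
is always true.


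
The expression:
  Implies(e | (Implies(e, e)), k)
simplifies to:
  k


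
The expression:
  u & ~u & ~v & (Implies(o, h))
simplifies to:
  False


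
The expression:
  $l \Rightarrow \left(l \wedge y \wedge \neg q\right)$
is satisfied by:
  {y: True, l: False, q: False}
  {y: False, l: False, q: False}
  {q: True, y: True, l: False}
  {q: True, y: False, l: False}
  {l: True, y: True, q: False}


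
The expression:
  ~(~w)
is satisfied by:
  {w: True}


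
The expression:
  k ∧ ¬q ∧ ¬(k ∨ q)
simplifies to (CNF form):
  False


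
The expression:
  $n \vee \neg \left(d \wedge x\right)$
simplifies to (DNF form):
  $n \vee \neg d \vee \neg x$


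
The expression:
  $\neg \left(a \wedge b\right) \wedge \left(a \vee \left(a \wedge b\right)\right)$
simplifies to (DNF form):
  $a \wedge \neg b$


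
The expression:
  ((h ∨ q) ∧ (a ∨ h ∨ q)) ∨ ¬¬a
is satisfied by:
  {a: True, q: True, h: True}
  {a: True, q: True, h: False}
  {a: True, h: True, q: False}
  {a: True, h: False, q: False}
  {q: True, h: True, a: False}
  {q: True, h: False, a: False}
  {h: True, q: False, a: False}


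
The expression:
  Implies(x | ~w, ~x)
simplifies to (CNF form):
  ~x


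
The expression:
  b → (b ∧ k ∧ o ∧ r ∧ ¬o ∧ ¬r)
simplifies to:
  ¬b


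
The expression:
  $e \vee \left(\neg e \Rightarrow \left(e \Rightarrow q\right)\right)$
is always true.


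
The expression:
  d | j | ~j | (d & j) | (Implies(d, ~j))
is always true.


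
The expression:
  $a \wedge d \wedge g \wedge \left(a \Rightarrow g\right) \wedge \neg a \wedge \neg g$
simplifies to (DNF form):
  $\text{False}$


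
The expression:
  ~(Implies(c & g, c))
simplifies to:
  False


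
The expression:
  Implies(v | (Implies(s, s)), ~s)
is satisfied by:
  {s: False}


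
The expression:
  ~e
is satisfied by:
  {e: False}


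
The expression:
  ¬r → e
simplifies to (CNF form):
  e ∨ r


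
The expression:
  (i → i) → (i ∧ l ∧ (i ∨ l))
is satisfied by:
  {i: True, l: True}


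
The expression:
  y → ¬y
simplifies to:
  ¬y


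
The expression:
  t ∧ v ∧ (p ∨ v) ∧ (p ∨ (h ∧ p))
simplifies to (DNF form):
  p ∧ t ∧ v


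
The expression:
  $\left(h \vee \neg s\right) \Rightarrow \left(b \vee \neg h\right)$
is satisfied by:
  {b: True, h: False}
  {h: False, b: False}
  {h: True, b: True}


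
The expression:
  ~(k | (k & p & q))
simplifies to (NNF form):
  ~k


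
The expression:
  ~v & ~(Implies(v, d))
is never true.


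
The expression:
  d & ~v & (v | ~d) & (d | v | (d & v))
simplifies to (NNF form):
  False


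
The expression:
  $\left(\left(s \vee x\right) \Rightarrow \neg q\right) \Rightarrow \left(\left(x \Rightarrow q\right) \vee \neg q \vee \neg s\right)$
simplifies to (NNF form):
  $\text{True}$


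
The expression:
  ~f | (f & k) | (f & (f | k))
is always true.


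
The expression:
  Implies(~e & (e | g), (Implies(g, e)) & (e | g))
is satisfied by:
  {e: True, g: False}
  {g: False, e: False}
  {g: True, e: True}


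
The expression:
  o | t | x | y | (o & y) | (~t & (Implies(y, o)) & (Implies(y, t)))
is always true.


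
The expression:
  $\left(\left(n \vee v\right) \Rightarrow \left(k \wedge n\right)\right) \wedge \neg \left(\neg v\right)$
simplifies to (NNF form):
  $k \wedge n \wedge v$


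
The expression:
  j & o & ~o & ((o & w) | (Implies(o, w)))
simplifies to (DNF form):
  False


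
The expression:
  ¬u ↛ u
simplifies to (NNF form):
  True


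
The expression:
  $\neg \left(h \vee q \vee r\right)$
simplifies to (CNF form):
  $\neg h \wedge \neg q \wedge \neg r$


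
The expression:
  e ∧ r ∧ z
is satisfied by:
  {r: True, z: True, e: True}


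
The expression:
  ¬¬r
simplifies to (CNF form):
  r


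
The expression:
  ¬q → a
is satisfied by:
  {a: True, q: True}
  {a: True, q: False}
  {q: True, a: False}


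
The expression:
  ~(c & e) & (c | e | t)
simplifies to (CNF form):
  (c | ~c) & (c | e | t) & (~c | ~e) & (c | e | ~c) & (c | t | ~c) & (e | t | ~e) & (e | ~c | ~e) & (t | ~c | ~e)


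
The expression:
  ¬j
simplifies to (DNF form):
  ¬j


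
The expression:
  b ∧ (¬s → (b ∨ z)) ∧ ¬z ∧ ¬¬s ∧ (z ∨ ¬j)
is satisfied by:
  {b: True, s: True, z: False, j: False}


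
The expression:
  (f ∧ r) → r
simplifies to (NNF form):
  True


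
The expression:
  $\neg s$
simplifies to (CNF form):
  $\neg s$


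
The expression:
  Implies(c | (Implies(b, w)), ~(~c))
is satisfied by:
  {c: True, b: True, w: False}
  {c: True, b: False, w: False}
  {c: True, w: True, b: True}
  {c: True, w: True, b: False}
  {b: True, w: False, c: False}


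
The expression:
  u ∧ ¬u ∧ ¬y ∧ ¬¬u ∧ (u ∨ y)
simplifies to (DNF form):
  False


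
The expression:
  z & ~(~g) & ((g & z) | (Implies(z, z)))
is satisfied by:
  {z: True, g: True}


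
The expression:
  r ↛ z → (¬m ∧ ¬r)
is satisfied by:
  {z: True, r: False}
  {r: False, z: False}
  {r: True, z: True}


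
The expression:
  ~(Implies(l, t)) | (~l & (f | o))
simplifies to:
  (f & ~l) | (l & ~t) | (o & ~l)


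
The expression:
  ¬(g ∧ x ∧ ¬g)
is always true.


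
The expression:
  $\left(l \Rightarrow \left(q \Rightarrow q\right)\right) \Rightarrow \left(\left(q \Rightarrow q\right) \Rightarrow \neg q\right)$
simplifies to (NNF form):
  $\neg q$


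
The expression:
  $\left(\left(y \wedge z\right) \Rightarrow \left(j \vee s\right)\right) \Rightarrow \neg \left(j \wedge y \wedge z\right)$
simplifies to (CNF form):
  $\neg j \vee \neg y \vee \neg z$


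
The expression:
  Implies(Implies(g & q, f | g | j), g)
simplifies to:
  g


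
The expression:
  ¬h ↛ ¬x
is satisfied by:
  {x: True, h: False}


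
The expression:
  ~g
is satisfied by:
  {g: False}


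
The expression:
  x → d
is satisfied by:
  {d: True, x: False}
  {x: False, d: False}
  {x: True, d: True}


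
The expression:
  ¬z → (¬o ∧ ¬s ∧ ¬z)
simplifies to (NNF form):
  z ∨ (¬o ∧ ¬s)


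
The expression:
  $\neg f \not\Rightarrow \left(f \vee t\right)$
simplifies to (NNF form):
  $\neg f \wedge \neg t$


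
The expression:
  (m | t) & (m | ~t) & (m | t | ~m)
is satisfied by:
  {m: True}


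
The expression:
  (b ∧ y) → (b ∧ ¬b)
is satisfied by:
  {y: False, b: False}
  {b: True, y: False}
  {y: True, b: False}


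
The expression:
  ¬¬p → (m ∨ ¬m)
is always true.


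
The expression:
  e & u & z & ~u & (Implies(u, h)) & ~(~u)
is never true.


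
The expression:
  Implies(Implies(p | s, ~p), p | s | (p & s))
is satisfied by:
  {p: True, s: True}
  {p: True, s: False}
  {s: True, p: False}


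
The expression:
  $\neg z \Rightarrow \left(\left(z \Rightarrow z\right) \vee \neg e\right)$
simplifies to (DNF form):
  $\text{True}$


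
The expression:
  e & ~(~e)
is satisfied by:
  {e: True}


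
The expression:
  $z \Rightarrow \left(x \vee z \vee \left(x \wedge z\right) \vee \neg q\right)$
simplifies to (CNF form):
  $\text{True}$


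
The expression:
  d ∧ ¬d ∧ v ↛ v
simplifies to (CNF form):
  False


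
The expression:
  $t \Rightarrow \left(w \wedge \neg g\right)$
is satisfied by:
  {w: True, t: False, g: False}
  {w: False, t: False, g: False}
  {g: True, w: True, t: False}
  {g: True, w: False, t: False}
  {t: True, w: True, g: False}


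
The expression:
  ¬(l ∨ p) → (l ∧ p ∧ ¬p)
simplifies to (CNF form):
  l ∨ p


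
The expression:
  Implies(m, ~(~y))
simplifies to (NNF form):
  y | ~m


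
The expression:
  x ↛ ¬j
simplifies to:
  j ∧ x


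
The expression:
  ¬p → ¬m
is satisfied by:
  {p: True, m: False}
  {m: False, p: False}
  {m: True, p: True}


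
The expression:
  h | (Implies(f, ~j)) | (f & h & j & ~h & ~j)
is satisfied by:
  {h: True, j: False, f: False}
  {h: False, j: False, f: False}
  {f: True, h: True, j: False}
  {f: True, h: False, j: False}
  {j: True, h: True, f: False}
  {j: True, h: False, f: False}
  {j: True, f: True, h: True}


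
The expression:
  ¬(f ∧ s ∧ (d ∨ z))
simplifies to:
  (¬d ∧ ¬z) ∨ ¬f ∨ ¬s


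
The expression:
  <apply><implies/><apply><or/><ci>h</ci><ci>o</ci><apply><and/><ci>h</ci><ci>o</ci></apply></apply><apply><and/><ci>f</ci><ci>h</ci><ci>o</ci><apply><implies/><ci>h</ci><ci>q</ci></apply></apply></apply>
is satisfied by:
  {f: True, q: True, o: False, h: False}
  {f: True, q: False, o: False, h: False}
  {q: True, h: False, f: False, o: False}
  {h: False, q: False, f: False, o: False}
  {o: True, h: True, f: True, q: True}


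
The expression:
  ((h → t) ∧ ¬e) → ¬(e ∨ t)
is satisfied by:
  {e: True, t: False}
  {t: False, e: False}
  {t: True, e: True}


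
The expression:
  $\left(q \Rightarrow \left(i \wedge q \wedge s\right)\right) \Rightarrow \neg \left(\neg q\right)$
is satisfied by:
  {q: True}


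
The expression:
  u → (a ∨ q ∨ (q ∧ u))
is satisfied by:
  {a: True, q: True, u: False}
  {a: True, u: False, q: False}
  {q: True, u: False, a: False}
  {q: False, u: False, a: False}
  {a: True, q: True, u: True}
  {a: True, u: True, q: False}
  {q: True, u: True, a: False}


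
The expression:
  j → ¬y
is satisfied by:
  {y: False, j: False}
  {j: True, y: False}
  {y: True, j: False}


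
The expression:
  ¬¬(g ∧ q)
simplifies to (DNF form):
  g ∧ q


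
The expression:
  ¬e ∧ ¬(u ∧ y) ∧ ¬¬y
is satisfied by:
  {y: True, u: False, e: False}


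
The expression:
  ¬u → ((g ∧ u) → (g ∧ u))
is always true.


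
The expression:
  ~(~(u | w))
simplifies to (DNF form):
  u | w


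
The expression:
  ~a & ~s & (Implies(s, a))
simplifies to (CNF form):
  ~a & ~s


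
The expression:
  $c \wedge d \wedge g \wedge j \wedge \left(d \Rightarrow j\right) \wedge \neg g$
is never true.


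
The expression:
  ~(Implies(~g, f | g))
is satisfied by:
  {g: False, f: False}


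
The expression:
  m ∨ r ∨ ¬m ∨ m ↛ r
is always true.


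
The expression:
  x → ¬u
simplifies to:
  ¬u ∨ ¬x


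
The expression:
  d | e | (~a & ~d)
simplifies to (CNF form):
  d | e | ~a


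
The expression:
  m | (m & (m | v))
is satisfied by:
  {m: True}


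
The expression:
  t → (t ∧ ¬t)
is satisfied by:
  {t: False}


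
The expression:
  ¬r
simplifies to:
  ¬r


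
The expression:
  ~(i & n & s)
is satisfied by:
  {s: False, n: False, i: False}
  {i: True, s: False, n: False}
  {n: True, s: False, i: False}
  {i: True, n: True, s: False}
  {s: True, i: False, n: False}
  {i: True, s: True, n: False}
  {n: True, s: True, i: False}


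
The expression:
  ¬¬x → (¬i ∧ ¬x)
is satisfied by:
  {x: False}


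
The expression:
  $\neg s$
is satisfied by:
  {s: False}


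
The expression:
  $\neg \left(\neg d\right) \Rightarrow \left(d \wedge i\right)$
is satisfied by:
  {i: True, d: False}
  {d: False, i: False}
  {d: True, i: True}


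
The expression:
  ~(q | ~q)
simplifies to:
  False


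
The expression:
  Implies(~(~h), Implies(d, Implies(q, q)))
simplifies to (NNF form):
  True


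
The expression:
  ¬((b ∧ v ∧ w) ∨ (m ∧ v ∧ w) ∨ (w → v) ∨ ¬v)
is never true.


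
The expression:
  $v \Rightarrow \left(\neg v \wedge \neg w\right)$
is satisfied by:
  {v: False}


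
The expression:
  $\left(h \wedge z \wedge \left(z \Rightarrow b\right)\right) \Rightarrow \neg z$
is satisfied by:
  {h: False, z: False, b: False}
  {b: True, h: False, z: False}
  {z: True, h: False, b: False}
  {b: True, z: True, h: False}
  {h: True, b: False, z: False}
  {b: True, h: True, z: False}
  {z: True, h: True, b: False}


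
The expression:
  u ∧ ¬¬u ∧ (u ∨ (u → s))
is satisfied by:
  {u: True}


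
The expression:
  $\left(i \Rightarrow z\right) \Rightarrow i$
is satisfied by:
  {i: True}


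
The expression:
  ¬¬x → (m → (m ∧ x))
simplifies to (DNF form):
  True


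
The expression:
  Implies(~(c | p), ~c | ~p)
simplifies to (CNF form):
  True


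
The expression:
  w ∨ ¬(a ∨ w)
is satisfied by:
  {w: True, a: False}
  {a: False, w: False}
  {a: True, w: True}


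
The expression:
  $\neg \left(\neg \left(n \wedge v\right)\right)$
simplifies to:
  $n \wedge v$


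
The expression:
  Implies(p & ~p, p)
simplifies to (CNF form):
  True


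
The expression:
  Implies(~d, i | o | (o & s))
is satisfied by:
  {i: True, d: True, o: True}
  {i: True, d: True, o: False}
  {i: True, o: True, d: False}
  {i: True, o: False, d: False}
  {d: True, o: True, i: False}
  {d: True, o: False, i: False}
  {o: True, d: False, i: False}


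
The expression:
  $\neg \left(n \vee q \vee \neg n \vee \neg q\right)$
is never true.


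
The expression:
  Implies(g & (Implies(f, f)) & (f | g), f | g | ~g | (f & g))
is always true.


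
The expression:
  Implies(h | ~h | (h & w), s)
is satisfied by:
  {s: True}


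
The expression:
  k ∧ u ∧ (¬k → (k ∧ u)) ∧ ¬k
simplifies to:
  False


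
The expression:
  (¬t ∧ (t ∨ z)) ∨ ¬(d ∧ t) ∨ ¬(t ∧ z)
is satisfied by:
  {t: False, z: False, d: False}
  {d: True, t: False, z: False}
  {z: True, t: False, d: False}
  {d: True, z: True, t: False}
  {t: True, d: False, z: False}
  {d: True, t: True, z: False}
  {z: True, t: True, d: False}


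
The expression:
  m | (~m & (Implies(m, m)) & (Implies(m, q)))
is always true.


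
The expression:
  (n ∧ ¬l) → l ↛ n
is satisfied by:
  {l: True, n: False}
  {n: False, l: False}
  {n: True, l: True}


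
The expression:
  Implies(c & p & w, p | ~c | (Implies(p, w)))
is always true.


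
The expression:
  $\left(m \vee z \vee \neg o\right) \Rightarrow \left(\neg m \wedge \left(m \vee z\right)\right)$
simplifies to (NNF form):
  $\neg m \wedge \left(o \vee z\right)$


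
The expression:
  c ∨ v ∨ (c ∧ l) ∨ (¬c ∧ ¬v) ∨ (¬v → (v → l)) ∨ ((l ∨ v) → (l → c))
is always true.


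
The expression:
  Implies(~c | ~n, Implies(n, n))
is always true.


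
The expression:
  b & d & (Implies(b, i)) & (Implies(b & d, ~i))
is never true.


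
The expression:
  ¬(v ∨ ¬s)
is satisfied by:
  {s: True, v: False}


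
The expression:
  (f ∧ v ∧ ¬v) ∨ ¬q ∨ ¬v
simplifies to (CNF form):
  ¬q ∨ ¬v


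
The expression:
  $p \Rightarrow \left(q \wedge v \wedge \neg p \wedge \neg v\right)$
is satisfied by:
  {p: False}


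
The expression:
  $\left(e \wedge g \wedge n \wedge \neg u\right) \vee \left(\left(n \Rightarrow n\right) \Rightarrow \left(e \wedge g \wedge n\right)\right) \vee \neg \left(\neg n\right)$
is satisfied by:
  {n: True}


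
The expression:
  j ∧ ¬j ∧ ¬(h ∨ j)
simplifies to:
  False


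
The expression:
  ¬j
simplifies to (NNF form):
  ¬j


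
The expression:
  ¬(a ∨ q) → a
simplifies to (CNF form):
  a ∨ q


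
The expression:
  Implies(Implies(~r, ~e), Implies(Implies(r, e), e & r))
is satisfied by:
  {r: True, e: True}
  {r: True, e: False}
  {e: True, r: False}


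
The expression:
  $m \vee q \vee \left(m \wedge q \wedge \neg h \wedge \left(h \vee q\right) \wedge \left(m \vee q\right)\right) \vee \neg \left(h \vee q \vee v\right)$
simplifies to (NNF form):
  $m \vee q \vee \left(\neg h \wedge \neg v\right)$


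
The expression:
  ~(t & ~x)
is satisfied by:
  {x: True, t: False}
  {t: False, x: False}
  {t: True, x: True}


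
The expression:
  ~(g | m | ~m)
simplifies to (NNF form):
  False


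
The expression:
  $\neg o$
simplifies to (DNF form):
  $\neg o$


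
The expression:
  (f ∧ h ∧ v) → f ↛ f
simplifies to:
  ¬f ∨ ¬h ∨ ¬v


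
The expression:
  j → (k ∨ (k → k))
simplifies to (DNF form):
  True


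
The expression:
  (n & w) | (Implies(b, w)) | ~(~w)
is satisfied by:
  {w: True, b: False}
  {b: False, w: False}
  {b: True, w: True}


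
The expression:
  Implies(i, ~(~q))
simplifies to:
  q | ~i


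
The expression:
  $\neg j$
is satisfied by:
  {j: False}


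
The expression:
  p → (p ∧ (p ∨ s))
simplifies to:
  True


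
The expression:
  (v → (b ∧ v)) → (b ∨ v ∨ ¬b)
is always true.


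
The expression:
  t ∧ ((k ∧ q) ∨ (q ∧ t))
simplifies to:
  q ∧ t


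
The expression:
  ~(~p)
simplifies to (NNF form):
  p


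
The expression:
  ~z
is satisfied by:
  {z: False}


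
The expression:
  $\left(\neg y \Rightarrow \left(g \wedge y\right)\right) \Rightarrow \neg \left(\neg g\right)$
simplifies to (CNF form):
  $g \vee \neg y$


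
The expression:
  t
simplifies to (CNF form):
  t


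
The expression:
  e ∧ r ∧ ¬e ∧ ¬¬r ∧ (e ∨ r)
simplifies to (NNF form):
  False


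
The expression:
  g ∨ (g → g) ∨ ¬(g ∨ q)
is always true.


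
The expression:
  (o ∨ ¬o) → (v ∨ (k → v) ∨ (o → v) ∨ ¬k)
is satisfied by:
  {v: True, o: False, k: False}
  {o: False, k: False, v: False}
  {v: True, k: True, o: False}
  {k: True, o: False, v: False}
  {v: True, o: True, k: False}
  {o: True, v: False, k: False}
  {v: True, k: True, o: True}


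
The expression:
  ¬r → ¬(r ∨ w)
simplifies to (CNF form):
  r ∨ ¬w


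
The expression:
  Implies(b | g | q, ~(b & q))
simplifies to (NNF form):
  ~b | ~q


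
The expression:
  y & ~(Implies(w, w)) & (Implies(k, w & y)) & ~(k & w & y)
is never true.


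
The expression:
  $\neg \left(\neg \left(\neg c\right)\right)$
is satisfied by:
  {c: False}


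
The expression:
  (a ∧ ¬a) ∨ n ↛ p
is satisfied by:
  {n: True, p: False}


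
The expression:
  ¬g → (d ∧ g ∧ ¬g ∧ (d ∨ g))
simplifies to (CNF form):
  g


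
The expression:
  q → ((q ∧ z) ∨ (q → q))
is always true.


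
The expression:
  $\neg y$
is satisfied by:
  {y: False}


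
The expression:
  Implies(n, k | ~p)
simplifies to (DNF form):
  k | ~n | ~p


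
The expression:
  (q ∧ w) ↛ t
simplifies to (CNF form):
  q ∧ w ∧ ¬t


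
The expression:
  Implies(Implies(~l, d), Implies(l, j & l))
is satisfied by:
  {j: True, l: False}
  {l: False, j: False}
  {l: True, j: True}


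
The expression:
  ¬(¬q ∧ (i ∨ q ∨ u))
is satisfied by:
  {q: True, i: False, u: False}
  {q: True, u: True, i: False}
  {q: True, i: True, u: False}
  {q: True, u: True, i: True}
  {u: False, i: False, q: False}


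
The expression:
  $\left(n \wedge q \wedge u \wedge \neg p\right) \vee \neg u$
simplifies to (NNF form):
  $\left(n \wedge q \wedge \neg p\right) \vee \neg u$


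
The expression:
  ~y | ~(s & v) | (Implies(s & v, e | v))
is always true.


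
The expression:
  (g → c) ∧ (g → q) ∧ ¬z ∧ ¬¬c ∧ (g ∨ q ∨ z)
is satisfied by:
  {c: True, q: True, z: False}


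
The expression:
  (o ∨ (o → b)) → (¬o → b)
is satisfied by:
  {b: True, o: True}
  {b: True, o: False}
  {o: True, b: False}


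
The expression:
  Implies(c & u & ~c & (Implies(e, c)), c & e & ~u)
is always true.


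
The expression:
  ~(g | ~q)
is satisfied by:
  {q: True, g: False}


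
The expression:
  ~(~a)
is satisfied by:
  {a: True}


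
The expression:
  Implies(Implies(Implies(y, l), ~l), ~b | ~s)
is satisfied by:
  {l: True, s: False, b: False}
  {s: False, b: False, l: False}
  {b: True, l: True, s: False}
  {b: True, s: False, l: False}
  {l: True, s: True, b: False}
  {s: True, l: False, b: False}
  {b: True, s: True, l: True}


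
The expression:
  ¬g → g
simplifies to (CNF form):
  g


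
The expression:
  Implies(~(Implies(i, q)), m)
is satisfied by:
  {q: True, m: True, i: False}
  {q: True, m: False, i: False}
  {m: True, q: False, i: False}
  {q: False, m: False, i: False}
  {i: True, q: True, m: True}
  {i: True, q: True, m: False}
  {i: True, m: True, q: False}


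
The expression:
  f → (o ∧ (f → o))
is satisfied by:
  {o: True, f: False}
  {f: False, o: False}
  {f: True, o: True}


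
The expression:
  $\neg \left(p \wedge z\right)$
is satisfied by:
  {p: False, z: False}
  {z: True, p: False}
  {p: True, z: False}


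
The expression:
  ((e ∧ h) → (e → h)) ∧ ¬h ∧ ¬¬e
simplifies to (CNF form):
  e ∧ ¬h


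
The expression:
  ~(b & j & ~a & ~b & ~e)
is always true.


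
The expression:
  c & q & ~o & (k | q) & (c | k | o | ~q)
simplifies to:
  c & q & ~o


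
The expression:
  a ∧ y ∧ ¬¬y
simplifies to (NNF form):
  a ∧ y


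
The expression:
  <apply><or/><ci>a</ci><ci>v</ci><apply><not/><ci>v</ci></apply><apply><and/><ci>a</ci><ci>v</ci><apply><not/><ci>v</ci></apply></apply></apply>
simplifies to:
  <true/>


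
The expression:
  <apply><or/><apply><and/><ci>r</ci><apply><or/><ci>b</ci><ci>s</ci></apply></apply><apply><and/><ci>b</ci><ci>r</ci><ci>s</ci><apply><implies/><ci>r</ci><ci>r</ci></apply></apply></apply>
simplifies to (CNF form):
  <apply><and/><ci>r</ci><apply><or/><ci>b</ci><ci>s</ci></apply></apply>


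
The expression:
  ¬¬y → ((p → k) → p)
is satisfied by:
  {p: True, y: False}
  {y: False, p: False}
  {y: True, p: True}


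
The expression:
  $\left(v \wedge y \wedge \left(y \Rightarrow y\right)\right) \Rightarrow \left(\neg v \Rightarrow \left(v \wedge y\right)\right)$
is always true.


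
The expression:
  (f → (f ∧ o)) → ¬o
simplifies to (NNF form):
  ¬o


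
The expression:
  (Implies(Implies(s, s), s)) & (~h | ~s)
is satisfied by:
  {s: True, h: False}


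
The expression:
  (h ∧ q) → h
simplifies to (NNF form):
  True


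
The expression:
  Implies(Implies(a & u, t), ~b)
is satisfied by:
  {a: True, u: True, b: False, t: False}
  {a: True, u: False, b: False, t: False}
  {u: True, t: False, a: False, b: False}
  {t: False, u: False, a: False, b: False}
  {t: True, a: True, u: True, b: False}
  {t: True, a: True, u: False, b: False}
  {t: True, u: True, a: False, b: False}
  {t: True, u: False, a: False, b: False}
  {b: True, a: True, u: True, t: False}


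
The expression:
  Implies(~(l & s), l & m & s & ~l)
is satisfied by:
  {s: True, l: True}


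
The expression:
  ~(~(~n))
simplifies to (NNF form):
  ~n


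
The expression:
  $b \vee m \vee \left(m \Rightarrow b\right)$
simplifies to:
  $\text{True}$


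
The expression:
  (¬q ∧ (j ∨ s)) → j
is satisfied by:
  {j: True, q: True, s: False}
  {j: True, s: False, q: False}
  {q: True, s: False, j: False}
  {q: False, s: False, j: False}
  {j: True, q: True, s: True}
  {j: True, s: True, q: False}
  {q: True, s: True, j: False}


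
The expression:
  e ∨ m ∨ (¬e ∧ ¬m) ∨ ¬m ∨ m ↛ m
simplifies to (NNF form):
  True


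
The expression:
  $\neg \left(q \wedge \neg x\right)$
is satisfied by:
  {x: True, q: False}
  {q: False, x: False}
  {q: True, x: True}


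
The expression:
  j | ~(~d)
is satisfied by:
  {d: True, j: True}
  {d: True, j: False}
  {j: True, d: False}


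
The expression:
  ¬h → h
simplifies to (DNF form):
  h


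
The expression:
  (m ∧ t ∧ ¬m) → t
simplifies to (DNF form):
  True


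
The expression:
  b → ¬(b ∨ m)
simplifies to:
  ¬b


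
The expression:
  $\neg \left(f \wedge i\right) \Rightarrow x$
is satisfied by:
  {i: True, x: True, f: True}
  {i: True, x: True, f: False}
  {x: True, f: True, i: False}
  {x: True, f: False, i: False}
  {i: True, f: True, x: False}


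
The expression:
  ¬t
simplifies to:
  ¬t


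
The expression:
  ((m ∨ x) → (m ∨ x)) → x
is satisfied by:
  {x: True}


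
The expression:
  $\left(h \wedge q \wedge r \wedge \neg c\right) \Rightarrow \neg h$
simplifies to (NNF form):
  $c \vee \neg h \vee \neg q \vee \neg r$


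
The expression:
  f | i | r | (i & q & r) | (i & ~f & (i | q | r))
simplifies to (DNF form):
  f | i | r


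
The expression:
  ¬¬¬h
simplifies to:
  ¬h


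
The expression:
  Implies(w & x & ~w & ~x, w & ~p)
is always true.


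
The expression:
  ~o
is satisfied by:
  {o: False}


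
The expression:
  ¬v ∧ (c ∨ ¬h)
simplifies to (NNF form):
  ¬v ∧ (c ∨ ¬h)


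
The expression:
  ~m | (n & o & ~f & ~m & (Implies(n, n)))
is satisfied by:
  {m: False}


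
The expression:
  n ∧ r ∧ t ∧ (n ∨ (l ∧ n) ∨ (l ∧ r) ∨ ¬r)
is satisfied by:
  {t: True, r: True, n: True}


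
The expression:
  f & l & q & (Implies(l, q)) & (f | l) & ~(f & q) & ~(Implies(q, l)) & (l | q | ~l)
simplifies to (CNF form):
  False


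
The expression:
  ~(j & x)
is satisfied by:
  {x: False, j: False}
  {j: True, x: False}
  {x: True, j: False}


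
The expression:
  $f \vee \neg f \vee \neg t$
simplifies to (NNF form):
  $\text{True}$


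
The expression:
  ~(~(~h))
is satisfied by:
  {h: False}


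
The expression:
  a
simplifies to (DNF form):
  a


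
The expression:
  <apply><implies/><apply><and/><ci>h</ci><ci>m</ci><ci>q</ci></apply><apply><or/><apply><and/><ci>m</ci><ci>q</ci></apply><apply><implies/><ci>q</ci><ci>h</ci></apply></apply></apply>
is always true.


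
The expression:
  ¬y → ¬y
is always true.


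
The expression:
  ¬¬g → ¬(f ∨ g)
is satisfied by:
  {g: False}


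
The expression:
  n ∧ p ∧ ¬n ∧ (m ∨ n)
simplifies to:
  False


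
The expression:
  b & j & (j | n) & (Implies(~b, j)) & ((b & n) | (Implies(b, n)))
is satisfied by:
  {j: True, b: True, n: True}


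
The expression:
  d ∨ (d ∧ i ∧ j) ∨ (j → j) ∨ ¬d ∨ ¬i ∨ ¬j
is always true.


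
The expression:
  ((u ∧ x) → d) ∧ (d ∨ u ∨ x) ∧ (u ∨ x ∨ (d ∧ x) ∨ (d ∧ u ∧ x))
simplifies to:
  (d ∧ x) ∨ (u ∧ ¬x) ∨ (x ∧ ¬u)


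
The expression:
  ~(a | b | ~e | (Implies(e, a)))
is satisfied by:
  {e: True, b: False, a: False}


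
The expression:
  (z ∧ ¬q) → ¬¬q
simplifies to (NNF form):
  q ∨ ¬z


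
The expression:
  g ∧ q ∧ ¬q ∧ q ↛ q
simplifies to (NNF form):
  False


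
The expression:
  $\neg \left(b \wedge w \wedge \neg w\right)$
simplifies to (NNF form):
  $\text{True}$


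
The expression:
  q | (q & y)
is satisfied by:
  {q: True}


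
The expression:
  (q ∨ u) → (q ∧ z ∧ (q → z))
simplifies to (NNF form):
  (q ∧ z) ∨ (¬q ∧ ¬u)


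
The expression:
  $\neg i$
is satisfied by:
  {i: False}


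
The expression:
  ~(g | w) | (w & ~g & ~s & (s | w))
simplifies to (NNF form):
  ~g & (~s | ~w)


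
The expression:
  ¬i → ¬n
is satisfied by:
  {i: True, n: False}
  {n: False, i: False}
  {n: True, i: True}


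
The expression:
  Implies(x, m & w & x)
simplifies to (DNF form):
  ~x | (m & w)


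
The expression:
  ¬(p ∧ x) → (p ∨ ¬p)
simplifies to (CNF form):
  True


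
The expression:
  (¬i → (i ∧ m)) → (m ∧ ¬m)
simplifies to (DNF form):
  ¬i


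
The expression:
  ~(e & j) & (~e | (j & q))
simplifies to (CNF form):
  ~e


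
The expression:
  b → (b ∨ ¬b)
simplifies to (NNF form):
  True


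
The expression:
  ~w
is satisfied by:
  {w: False}


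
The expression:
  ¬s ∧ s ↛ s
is never true.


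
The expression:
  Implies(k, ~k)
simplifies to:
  ~k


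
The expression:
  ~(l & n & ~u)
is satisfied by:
  {u: True, l: False, n: False}
  {l: False, n: False, u: False}
  {n: True, u: True, l: False}
  {n: True, l: False, u: False}
  {u: True, l: True, n: False}
  {l: True, u: False, n: False}
  {n: True, l: True, u: True}


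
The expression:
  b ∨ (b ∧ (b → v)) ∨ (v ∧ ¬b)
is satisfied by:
  {b: True, v: True}
  {b: True, v: False}
  {v: True, b: False}


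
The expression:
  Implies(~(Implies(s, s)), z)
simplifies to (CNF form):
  True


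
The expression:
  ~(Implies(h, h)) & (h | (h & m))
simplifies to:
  False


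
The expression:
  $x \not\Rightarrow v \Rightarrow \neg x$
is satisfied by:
  {v: True, x: False}
  {x: False, v: False}
  {x: True, v: True}


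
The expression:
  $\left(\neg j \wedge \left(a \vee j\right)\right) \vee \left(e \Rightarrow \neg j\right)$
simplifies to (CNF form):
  $\neg e \vee \neg j$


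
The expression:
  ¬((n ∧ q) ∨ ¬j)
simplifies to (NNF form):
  j ∧ (¬n ∨ ¬q)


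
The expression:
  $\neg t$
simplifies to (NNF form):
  $\neg t$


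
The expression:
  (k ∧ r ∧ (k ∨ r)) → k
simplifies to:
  True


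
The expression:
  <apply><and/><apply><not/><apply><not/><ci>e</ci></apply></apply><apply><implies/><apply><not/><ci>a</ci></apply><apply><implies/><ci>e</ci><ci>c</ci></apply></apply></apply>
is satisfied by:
  {e: True, a: True, c: True}
  {e: True, a: True, c: False}
  {e: True, c: True, a: False}


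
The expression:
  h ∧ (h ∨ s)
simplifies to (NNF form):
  h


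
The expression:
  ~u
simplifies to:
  ~u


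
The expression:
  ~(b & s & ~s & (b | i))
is always true.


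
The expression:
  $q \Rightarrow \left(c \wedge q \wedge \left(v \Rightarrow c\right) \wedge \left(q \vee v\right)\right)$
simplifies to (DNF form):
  $c \vee \neg q$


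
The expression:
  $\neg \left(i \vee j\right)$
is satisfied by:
  {i: False, j: False}


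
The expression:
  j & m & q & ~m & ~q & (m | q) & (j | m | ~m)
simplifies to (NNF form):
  False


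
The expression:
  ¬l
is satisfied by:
  {l: False}


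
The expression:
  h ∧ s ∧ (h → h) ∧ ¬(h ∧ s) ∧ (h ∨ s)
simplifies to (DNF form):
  False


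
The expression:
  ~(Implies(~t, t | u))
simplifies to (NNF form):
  ~t & ~u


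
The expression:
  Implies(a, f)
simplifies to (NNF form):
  f | ~a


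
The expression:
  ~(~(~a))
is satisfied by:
  {a: False}


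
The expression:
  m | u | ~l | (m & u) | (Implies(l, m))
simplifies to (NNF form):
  m | u | ~l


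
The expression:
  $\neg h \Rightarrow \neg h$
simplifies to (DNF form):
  $\text{True}$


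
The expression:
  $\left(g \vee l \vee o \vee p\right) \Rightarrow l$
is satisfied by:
  {l: True, o: False, g: False, p: False}
  {l: True, p: True, o: False, g: False}
  {l: True, g: True, o: False, p: False}
  {l: True, p: True, g: True, o: False}
  {l: True, o: True, g: False, p: False}
  {l: True, p: True, o: True, g: False}
  {l: True, g: True, o: True, p: False}
  {l: True, p: True, g: True, o: True}
  {p: False, o: False, g: False, l: False}


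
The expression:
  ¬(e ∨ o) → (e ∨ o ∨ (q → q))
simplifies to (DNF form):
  True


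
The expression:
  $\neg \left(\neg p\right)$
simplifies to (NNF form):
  $p$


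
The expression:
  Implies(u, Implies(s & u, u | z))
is always true.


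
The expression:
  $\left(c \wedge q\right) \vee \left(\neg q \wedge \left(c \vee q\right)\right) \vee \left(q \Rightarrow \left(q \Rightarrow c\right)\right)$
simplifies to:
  $c \vee \neg q$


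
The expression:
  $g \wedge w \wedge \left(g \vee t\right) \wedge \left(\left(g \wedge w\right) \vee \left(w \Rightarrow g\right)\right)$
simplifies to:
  $g \wedge w$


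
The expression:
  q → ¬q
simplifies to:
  ¬q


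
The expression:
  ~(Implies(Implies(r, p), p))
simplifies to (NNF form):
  ~p & ~r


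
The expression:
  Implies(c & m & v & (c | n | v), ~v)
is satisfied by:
  {m: False, c: False, v: False}
  {v: True, m: False, c: False}
  {c: True, m: False, v: False}
  {v: True, c: True, m: False}
  {m: True, v: False, c: False}
  {v: True, m: True, c: False}
  {c: True, m: True, v: False}


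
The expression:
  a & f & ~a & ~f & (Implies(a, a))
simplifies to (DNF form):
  False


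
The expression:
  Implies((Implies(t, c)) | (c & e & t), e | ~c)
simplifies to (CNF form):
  e | ~c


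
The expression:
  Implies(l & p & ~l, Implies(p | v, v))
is always true.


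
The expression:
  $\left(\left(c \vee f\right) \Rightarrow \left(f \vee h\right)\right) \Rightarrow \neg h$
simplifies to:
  $\neg h$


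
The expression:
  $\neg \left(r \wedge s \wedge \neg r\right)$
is always true.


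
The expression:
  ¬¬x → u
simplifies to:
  u ∨ ¬x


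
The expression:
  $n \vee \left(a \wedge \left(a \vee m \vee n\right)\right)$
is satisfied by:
  {n: True, a: True}
  {n: True, a: False}
  {a: True, n: False}


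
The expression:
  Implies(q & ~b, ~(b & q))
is always true.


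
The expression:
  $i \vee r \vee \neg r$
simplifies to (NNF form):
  $\text{True}$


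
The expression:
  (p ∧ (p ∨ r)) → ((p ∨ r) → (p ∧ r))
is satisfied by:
  {r: True, p: False}
  {p: False, r: False}
  {p: True, r: True}


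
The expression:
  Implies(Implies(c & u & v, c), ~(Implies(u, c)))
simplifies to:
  u & ~c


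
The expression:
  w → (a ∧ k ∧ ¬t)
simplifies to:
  (a ∧ k ∧ ¬t) ∨ ¬w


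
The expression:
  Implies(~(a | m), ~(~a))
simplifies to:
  a | m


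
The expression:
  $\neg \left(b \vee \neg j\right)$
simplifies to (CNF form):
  $j \wedge \neg b$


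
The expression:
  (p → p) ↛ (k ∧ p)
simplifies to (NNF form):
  ¬k ∨ ¬p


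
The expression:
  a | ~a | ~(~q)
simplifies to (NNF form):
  True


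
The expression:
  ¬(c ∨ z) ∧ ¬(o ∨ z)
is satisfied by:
  {o: False, z: False, c: False}


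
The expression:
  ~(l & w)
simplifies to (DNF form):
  ~l | ~w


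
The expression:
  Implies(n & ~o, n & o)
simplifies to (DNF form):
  o | ~n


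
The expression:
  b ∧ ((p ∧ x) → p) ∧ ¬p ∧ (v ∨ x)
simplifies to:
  b ∧ ¬p ∧ (v ∨ x)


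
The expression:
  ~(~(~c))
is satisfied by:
  {c: False}


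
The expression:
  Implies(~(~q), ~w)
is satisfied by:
  {w: False, q: False}
  {q: True, w: False}
  {w: True, q: False}


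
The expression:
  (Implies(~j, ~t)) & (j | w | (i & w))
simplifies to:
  j | (w & ~t)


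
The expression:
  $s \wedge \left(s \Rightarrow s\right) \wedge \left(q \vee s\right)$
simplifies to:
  $s$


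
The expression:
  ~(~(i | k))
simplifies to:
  i | k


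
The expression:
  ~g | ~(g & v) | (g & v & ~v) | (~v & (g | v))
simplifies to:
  ~g | ~v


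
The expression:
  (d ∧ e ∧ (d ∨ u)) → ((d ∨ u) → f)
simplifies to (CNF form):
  f ∨ ¬d ∨ ¬e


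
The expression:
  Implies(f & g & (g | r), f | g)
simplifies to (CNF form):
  True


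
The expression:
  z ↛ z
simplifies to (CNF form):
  False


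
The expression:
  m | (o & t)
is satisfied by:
  {o: True, m: True, t: True}
  {o: True, m: True, t: False}
  {m: True, t: True, o: False}
  {m: True, t: False, o: False}
  {o: True, t: True, m: False}


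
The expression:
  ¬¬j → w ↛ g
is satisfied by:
  {w: True, g: False, j: False}
  {g: False, j: False, w: False}
  {w: True, g: True, j: False}
  {g: True, w: False, j: False}
  {j: True, w: True, g: False}


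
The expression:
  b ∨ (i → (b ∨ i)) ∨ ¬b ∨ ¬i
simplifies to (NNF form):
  True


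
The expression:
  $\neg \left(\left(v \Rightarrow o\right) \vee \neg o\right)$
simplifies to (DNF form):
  $\text{False}$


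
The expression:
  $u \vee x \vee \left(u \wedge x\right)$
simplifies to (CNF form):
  $u \vee x$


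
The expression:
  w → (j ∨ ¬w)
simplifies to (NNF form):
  j ∨ ¬w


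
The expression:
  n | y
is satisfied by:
  {n: True, y: True}
  {n: True, y: False}
  {y: True, n: False}


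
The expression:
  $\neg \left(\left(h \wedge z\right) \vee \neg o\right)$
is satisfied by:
  {o: True, h: False, z: False}
  {z: True, o: True, h: False}
  {h: True, o: True, z: False}


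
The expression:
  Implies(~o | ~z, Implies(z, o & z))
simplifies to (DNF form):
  o | ~z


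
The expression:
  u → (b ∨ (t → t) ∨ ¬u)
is always true.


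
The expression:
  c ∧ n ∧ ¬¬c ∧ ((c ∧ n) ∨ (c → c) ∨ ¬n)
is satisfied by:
  {c: True, n: True}


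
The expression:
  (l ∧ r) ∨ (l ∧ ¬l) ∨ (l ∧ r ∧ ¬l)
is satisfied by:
  {r: True, l: True}


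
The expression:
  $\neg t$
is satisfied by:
  {t: False}


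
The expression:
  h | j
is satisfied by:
  {h: True, j: True}
  {h: True, j: False}
  {j: True, h: False}


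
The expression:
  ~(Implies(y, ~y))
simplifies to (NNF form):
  y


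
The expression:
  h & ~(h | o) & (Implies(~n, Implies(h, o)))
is never true.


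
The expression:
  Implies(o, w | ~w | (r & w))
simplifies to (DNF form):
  True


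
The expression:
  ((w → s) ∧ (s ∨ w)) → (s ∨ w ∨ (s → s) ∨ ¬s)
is always true.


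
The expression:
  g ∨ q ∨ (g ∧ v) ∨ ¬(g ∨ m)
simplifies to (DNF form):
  g ∨ q ∨ ¬m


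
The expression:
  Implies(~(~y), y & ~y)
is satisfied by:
  {y: False}


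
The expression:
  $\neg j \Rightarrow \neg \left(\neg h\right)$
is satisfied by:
  {h: True, j: True}
  {h: True, j: False}
  {j: True, h: False}


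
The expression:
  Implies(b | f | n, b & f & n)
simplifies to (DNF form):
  (b & f & n) | (b & f & ~f) | (b & n & ~b) | (f & n & ~n) | (b & ~b & ~f) | (f & ~f & ~n) | (n & ~b & ~n) | (~b & ~f & ~n)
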